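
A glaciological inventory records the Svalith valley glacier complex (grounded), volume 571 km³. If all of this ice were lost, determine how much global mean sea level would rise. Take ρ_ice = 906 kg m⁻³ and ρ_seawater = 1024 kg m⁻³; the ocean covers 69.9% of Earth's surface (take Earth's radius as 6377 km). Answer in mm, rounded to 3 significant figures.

Svalith: 571 km³ × (906/1024) = 505.2 km³ of water.
Spread over 3.57×10^14 m² of ocean, Δh = 5.052×10^11 / 3.57×10^14 = 1.41×10^-3 m = 1.41 mm.

≈ 1.41 mm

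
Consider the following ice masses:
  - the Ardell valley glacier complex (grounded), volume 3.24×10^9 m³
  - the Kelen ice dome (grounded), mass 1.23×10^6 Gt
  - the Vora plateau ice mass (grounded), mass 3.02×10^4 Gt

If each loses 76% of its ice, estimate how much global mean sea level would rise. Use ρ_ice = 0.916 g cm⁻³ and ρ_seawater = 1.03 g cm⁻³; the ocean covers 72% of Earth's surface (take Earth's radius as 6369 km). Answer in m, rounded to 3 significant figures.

Ardell: 0.76 × 3.24×10^9 m³ × (916/1030) = 2.190×10^9 m³ of water.
Kelen: 0.76 × 1.23×10^6 Gt = 9.348×10^17 kg; dividing by ρ_w = 1.03 g cm⁻³ = 1030 kg m⁻³ gives 9.076×10^14 m³ of water.
Vora: 0.76 × 3.02×10^4 Gt = 2.295×10^16 kg; dividing by ρ_w = 1030 kg m⁻³ gives 2.228×10^13 m³ of water.
Total added water ≈ 9.299×10^14 m³ over 3.67×10^14 m² → Δh = 2.53 m.

≈ 2.53 m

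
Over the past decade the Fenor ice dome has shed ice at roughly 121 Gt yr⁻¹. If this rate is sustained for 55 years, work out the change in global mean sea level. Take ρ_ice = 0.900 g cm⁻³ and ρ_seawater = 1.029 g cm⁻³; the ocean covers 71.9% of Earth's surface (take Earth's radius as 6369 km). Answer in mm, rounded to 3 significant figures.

Total mass lost = 121 Gt/yr × 55 yr = 6655 Gt = 6.655×10^15 kg.
ρ_w = 1.029 g cm⁻³ = 1029 kg m⁻³, so water volume = 6.655×10^15 / 1029 = 6.467×10^12 m³.
Δh = 6.467×10^12 / 3.67×10^14 = 0.0176 m = 17.6 mm.

≈ 17.6 mm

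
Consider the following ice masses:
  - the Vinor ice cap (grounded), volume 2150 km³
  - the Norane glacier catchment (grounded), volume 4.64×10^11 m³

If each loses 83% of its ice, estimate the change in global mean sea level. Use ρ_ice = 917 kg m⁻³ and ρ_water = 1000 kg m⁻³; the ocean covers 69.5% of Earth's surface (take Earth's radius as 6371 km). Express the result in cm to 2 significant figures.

Vinor: 0.83 × 2150 km³ × (917/1000) = 1636 km³ of water.
Norane: 0.83 × 4.64×10^11 m³ × (917/1000) = 3.532×10^11 m³ of water.
Total added water ≈ 1.990×10^12 m³ over 3.54×10^14 m² → Δh = 5.61×10^-3 m = 0.56 cm.

≈ 0.56 cm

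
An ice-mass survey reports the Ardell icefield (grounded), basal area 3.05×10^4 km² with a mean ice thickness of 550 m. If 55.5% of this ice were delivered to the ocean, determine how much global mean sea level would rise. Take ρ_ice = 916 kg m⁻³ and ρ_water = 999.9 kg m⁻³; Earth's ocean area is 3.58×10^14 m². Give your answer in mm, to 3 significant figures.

≈ 23.8 mm

Ardell: ice volume = 3.05×10^4 km² × 550 m = 1.678×10^4 km³; 0.555 × 1.678×10^4 × (916/999.9) = 8529 km³ of water.
Spread over 3.58×10^14 m² of ocean, Δh = 8.529×10^12 / 3.58×10^14 = 0.0238 m = 23.8 mm.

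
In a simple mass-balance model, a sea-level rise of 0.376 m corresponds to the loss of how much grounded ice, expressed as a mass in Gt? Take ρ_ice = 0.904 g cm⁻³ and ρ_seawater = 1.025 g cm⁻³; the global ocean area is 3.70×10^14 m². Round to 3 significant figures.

≈ 1.43×10^5 Gt

Required water volume = Δh × A = 0.376 m × 3.70×10^14 m² = 1.391×10^14 m³.
ρ_w = 1.025 g cm⁻³ = 1025 kg m⁻³, so the mass of water = 1.391×10^14 m³ × 1025 kg m⁻³ = 1.426×10^17 kg = 1.43×10^5 Gt (and the same mass of ice, by conservation).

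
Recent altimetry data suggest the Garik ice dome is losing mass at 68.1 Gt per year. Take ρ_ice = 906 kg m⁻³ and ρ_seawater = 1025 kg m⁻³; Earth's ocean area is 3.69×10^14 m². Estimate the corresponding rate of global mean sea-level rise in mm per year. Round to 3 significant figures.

ρ_w = 1025 kg m⁻³. Annual water volume added = 68.1 Gt / ρ_w = 6.810×10^13 kg / 1025 kg m⁻³ = 6.644×10^10 m³.
Δh per year = 6.644×10^10 / 3.69×10^14 = 1.80×10^-4 m = 0.180 mm.

≈ 0.180 mm/yr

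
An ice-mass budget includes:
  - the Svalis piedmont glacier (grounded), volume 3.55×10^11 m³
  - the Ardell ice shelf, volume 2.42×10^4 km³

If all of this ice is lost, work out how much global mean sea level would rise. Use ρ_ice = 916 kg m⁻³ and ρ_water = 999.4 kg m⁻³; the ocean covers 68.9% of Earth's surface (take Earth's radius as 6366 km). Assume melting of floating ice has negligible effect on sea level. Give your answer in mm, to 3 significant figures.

≈ 0.927 mm

Svalis: 3.55×10^11 m³ × (916/999.4) = 3.254×10^11 m³ of water.
The Ardell ice shelf is floating and already displaces its own weight of water, so its melt adds essentially nothing to sea level.
Total added water ≈ 3.254×10^11 m³ over 3.51×10^14 m² → Δh = 9.27×10^-4 m = 0.927 mm.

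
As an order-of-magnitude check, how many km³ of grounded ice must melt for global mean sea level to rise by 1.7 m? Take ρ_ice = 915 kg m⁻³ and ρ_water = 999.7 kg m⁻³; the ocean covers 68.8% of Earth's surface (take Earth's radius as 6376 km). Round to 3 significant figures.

≈ 6.53×10^5 km³

Required water volume = Δh × A = 1.7 m × 3.51×10^14 m² = 5.975×10^14 m³ = 5.975×10^5 km³.
Ice volume = water volume × ρ_w/ρ_ice = 5.975×10^5 × 999.7/915 = 6.53×10^5 km³.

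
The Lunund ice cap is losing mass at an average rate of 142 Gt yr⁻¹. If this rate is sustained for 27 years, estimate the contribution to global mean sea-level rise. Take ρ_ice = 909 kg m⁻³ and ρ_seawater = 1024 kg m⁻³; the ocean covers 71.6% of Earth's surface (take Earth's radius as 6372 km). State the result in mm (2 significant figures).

Total mass lost = 142 Gt/yr × 27 yr = 3834 Gt = 3.834×10^15 kg.
ρ_w = 1024 kg m⁻³, so water volume = 3.834×10^15 / 1024 = 3.744×10^12 m³.
Δh = 3.744×10^12 / 3.65×10^14 = 0.0102 m = 10 mm.

≈ 10 mm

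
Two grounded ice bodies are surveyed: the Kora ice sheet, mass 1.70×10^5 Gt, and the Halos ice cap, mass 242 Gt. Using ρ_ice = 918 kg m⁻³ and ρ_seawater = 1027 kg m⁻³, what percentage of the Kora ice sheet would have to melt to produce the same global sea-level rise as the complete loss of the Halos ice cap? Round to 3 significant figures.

≈ 0.142 %

Equal sea-level rise means equal mass of meltwater, i.e. equal mass of ice lost.
Ice mass of Halos: 2.420×10^14 kg; ice mass of Kora: 1.700×10^17 kg.
Fraction required = 2.420×10^14 / 1.700×10^17 = 1.42×10^-3 → 0.142 %.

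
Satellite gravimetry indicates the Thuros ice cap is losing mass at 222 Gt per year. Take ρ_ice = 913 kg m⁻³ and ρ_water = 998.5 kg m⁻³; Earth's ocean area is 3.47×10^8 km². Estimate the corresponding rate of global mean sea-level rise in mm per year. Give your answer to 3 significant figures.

ρ_w = 998.5 kg m⁻³. Annual water volume added = 222 Gt / ρ_w = 2.220×10^14 kg / 998.5 kg m⁻³ = 2.223×10^11 m³.
Δh per year = 2.223×10^11 / 3.47×10^14 = 6.41×10^-4 m = 0.641 mm.

≈ 0.641 mm/yr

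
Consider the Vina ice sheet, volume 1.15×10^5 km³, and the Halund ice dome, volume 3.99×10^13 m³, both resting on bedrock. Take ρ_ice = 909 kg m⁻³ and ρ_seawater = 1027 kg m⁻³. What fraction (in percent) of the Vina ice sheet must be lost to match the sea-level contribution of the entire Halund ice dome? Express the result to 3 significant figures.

Equal sea-level rise means equal mass of meltwater, i.e. equal mass of ice lost.
Ice mass of Halund: 3.627×10^16 kg; ice mass of Vina: 1.045×10^17 kg.
Fraction required = 3.627×10^16 / 1.045×10^17 = 0.347 → 34.7 %.

≈ 34.7 %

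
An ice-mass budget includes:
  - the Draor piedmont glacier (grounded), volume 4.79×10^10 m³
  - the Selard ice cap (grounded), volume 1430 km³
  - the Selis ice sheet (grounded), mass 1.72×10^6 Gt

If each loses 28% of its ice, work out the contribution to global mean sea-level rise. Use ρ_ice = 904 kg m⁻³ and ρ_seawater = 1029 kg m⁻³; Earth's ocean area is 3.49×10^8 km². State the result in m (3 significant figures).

Draor: 0.28 × 4.79×10^10 m³ × (904/1029) = 1.178×10^10 m³ of water.
Selard: 0.28 × 1430 km³ × (904/1029) = 351.8 km³ of water.
Selis: 0.28 × 1.72×10^6 Gt = 4.816×10^17 kg; dividing by ρ_w = 1029 kg m⁻³ gives 4.680×10^14 m³ of water.
Total added water ≈ 4.684×10^14 m³ over 3.49×10^14 m² → Δh = 1.34 m.

≈ 1.34 m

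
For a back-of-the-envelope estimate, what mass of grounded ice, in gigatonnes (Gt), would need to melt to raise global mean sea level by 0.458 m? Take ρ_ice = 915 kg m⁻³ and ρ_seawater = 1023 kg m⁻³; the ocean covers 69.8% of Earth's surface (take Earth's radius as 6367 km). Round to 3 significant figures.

≈ 1.67×10^5 Gt

Required water volume = Δh × A = 0.458 m × 3.56×10^14 m² = 1.629×10^14 m³.
ρ_w = 1023 kg m⁻³, so the mass of water = 1.629×10^14 m³ × 1023 kg m⁻³ = 1.666×10^17 kg = 1.67×10^5 Gt (and the same mass of ice, by conservation).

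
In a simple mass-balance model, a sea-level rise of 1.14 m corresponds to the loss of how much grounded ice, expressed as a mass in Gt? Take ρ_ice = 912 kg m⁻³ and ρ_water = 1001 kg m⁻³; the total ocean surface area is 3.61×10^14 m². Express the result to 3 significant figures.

Required water volume = Δh × A = 1.14 m × 3.61×10^14 m² = 4.115×10^14 m³.
ρ_w = 1001 kg m⁻³, so the mass of water = 4.115×10^14 m³ × 1001 kg m⁻³ = 4.120×10^17 kg = 4.12×10^5 Gt (and the same mass of ice, by conservation).

≈ 4.12×10^5 Gt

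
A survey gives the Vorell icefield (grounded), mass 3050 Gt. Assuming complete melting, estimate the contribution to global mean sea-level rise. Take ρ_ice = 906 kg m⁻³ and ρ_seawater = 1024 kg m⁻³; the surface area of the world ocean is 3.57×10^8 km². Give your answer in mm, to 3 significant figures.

Vorell: 3050 Gt = 3.050×10^15 kg; dividing by ρ_w = 1024 kg m⁻³ gives 2.979×10^12 m³ of water.
Spread over 3.57×10^14 m² of ocean, Δh = 2.979×10^12 / 3.57×10^14 = 8.34×10^-3 m = 8.34 mm.

≈ 8.34 mm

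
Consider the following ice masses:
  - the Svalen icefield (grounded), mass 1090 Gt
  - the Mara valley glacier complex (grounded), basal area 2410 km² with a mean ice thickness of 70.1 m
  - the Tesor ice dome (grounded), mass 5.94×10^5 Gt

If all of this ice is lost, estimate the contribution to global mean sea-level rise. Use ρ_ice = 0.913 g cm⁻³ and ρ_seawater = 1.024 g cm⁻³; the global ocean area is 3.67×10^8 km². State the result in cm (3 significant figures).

≈ 158 cm

Svalen: 1090 Gt = 1.090×10^15 kg; dividing by ρ_w = 1.024 g cm⁻³ = 1024 kg m⁻³ gives 1.064×10^12 m³ of water.
Mara: ice volume = 2410 km² × 70.1 m = 168.9 km³; 168.9 × (913/1024) = 150.6 km³ of water.
Tesor: 5.94×10^5 Gt = 5.940×10^17 kg; dividing by ρ_w = 1024 kg m⁻³ gives 5.801×10^14 m³ of water.
Total added water ≈ 5.813×10^14 m³ over 3.67×10^14 m² → Δh = 1.58 m = 158 cm.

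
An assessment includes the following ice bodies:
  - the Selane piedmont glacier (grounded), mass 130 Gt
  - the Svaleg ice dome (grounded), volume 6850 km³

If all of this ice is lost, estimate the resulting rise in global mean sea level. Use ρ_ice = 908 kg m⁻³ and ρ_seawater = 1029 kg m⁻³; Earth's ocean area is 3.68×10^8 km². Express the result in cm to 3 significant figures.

Selane: 130 Gt = 1.300×10^14 kg; dividing by ρ_w = 1029 kg m⁻³ gives 1.263×10^11 m³ of water.
Svaleg: 6850 km³ × (908/1029) = 6045 km³ of water.
Total added water ≈ 6.171×10^12 m³ over 3.68×10^14 m² → Δh = 0.0168 m = 1.68 cm.

≈ 1.68 cm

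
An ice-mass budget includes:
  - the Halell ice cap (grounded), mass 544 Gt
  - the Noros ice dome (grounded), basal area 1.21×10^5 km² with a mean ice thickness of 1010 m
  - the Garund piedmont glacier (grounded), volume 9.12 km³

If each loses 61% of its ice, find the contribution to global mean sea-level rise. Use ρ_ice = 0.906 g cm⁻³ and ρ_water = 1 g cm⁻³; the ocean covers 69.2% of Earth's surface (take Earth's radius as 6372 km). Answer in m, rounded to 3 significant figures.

≈ 0.192 m

Halell: 0.61 × 544 Gt = 3.318×10^14 kg; dividing by ρ_w = 1 g cm⁻³ = 1000 kg m⁻³ gives 3.318×10^11 m³ of water.
Noros: ice volume = 1.21×10^5 km² × 1010 m = 1.222×10^5 km³; 0.61 × 1.222×10^5 × (906/1000) = 6.754×10^4 km³ of water.
Garund: 0.61 × 9.12 km³ × (906/1000) = 5.040 km³ of water.
Total added water ≈ 6.788×10^13 m³ over 3.53×10^14 m² → Δh = 0.192 m.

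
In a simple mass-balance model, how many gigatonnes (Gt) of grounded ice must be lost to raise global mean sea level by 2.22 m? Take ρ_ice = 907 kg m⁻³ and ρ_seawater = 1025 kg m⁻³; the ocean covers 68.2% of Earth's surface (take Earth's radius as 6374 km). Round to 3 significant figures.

Required water volume = Δh × A = 2.22 m × 3.48×10^14 m² = 7.730×10^14 m³.
ρ_w = 1025 kg m⁻³, so the mass of water = 7.730×10^14 m³ × 1025 kg m⁻³ = 7.923×10^17 kg = 7.92×10^5 Gt (and the same mass of ice, by conservation).

≈ 7.92×10^5 Gt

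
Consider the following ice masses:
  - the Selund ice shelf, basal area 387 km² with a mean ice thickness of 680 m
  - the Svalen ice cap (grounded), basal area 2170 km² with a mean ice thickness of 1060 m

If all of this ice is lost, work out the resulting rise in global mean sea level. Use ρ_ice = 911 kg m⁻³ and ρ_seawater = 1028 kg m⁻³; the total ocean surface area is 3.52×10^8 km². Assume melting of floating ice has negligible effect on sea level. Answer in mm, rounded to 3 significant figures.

The Selund ice shelf is floating and already displaces its own weight of water, so its melt adds essentially nothing to sea level.
Svalen: ice volume = 2170 km² × 1060 m = 2300 km³; 2300 × (911/1028) = 2038 km³ of water.
Total added water ≈ 2.038×10^12 m³ over 3.52×10^14 m² → Δh = 5.79×10^-3 m = 5.79 mm.

≈ 5.79 mm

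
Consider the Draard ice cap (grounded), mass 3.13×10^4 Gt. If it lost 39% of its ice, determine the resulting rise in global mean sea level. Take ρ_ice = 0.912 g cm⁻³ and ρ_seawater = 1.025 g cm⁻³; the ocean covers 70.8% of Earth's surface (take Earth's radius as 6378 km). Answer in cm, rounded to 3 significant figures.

Draard: 0.39 × 3.13×10^4 Gt = 1.221×10^16 kg; dividing by ρ_w = 1.025 g cm⁻³ = 1025 kg m⁻³ gives 1.191×10^13 m³ of water.
Spread over 3.62×10^14 m² of ocean, Δh = 1.191×10^13 / 3.62×10^14 = 0.0329 m = 3.29 cm.

≈ 3.29 cm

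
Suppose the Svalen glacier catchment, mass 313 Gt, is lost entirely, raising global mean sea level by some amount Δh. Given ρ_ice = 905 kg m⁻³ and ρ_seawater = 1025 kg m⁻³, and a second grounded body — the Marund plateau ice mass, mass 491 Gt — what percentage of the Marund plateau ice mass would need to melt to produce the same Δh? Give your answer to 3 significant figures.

≈ 63.7 %

Equal sea-level rise means equal mass of meltwater, i.e. equal mass of ice lost.
Ice mass of Svalen: 3.130×10^14 kg; ice mass of Marund: 4.910×10^14 kg.
Fraction required = 3.130×10^14 / 4.910×10^14 = 0.637 → 63.7 %.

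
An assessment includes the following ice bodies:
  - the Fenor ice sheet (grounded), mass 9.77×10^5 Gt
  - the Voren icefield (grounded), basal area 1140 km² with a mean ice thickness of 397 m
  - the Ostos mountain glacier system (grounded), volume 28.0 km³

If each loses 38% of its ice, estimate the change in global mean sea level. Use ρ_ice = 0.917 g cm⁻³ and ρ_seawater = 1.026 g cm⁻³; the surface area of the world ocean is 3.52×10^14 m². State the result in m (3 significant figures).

Fenor: 0.38 × 9.77×10^5 Gt = 3.713×10^17 kg; dividing by ρ_w = 1.026 g cm⁻³ = 1026 kg m⁻³ gives 3.619×10^14 m³ of water.
Voren: ice volume = 1140 km² × 397 m = 452.6 km³; 0.38 × 452.6 × (917/1026) = 153.7 km³ of water.
Ostos: 0.38 × 28.0 km³ × (917/1026) = 9.510 km³ of water.
Total added water ≈ 3.620×10^14 m³ over 3.52×10^14 m² → Δh = 1.03 m.

≈ 1.03 m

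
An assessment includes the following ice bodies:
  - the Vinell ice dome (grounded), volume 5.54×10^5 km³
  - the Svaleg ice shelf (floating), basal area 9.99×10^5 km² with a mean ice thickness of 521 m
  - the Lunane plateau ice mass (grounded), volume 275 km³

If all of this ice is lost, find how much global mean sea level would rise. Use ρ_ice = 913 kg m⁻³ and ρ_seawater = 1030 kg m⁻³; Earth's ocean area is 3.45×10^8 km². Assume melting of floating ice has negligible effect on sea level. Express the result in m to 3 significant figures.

≈ 1.42 m

Vinell: 5.54×10^5 km³ × (913/1030) = 4.911×10^5 km³ of water.
The Svaleg ice shelf is floating and already displaces its own weight of water, so its melt adds essentially nothing to sea level.
Lunane: 275 km³ × (913/1030) = 243.8 km³ of water.
Total added water ≈ 4.913×10^14 m³ over 3.45×10^14 m² → Δh = 1.42 m.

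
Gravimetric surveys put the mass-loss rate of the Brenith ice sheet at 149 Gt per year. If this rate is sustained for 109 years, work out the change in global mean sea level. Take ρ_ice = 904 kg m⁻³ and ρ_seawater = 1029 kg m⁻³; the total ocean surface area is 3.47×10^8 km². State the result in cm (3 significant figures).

Total mass lost = 149 Gt/yr × 109 yr = 1.624×10^4 Gt = 1.624×10^16 kg.
ρ_w = 1029 kg m⁻³, so water volume = 1.624×10^16 / 1029 = 1.578×10^13 m³.
Δh = 1.578×10^13 / 3.47×10^14 = 0.0455 m = 4.55 cm.

≈ 4.55 cm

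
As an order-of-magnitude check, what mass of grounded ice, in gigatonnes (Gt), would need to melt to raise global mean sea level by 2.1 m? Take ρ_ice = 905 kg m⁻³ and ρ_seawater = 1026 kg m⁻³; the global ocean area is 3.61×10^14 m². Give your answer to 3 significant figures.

≈ 7.78×10^5 Gt

Required water volume = Δh × A = 2.1 m × 3.61×10^14 m² = 7.581×10^14 m³.
ρ_w = 1026 kg m⁻³, so the mass of water = 7.581×10^14 m³ × 1026 kg m⁻³ = 7.778×10^17 kg = 7.78×10^5 Gt (and the same mass of ice, by conservation).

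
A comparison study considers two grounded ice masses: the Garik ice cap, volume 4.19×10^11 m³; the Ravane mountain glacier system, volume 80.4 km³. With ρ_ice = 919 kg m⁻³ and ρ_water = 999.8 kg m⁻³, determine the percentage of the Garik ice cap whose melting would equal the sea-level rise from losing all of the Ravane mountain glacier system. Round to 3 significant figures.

Equal sea-level rise means equal mass of meltwater, i.e. equal mass of ice lost.
Ice mass of Ravane: 7.389×10^13 kg; ice mass of Garik: 3.851×10^14 kg.
Fraction required = 7.389×10^13 / 3.851×10^14 = 0.192 → 19.2 %.

≈ 19.2 %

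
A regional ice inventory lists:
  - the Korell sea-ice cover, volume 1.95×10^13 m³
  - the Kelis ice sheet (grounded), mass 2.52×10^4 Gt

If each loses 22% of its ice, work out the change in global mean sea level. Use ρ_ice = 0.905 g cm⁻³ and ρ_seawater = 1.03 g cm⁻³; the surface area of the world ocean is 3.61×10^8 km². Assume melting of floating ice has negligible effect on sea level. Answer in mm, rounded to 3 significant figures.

≈ 14.9 mm

The Korell sea-ice cover is floating and already displaces its own weight of water, so its melt adds essentially nothing to sea level.
Kelis: 0.22 × 2.52×10^4 Gt = 5.544×10^15 kg; dividing by ρ_w = 1.03 g cm⁻³ = 1030 kg m⁻³ gives 5.383×10^12 m³ of water.
Total added water ≈ 5.383×10^12 m³ over 3.61×10^14 m² → Δh = 0.0149 m = 14.9 mm.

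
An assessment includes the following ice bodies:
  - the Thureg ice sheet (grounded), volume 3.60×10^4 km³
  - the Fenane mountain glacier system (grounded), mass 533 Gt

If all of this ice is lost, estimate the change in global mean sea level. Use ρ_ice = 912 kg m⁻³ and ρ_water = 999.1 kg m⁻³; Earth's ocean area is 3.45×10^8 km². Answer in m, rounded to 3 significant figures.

≈ 0.0968 m

Thureg: 3.60×10^4 km³ × (912/999.1) = 3.286×10^4 km³ of water.
Fenane: 533 Gt = 5.330×10^14 kg; dividing by ρ_w = 999.1 kg m⁻³ gives 5.335×10^11 m³ of water.
Total added water ≈ 3.340×10^13 m³ over 3.45×10^14 m² → Δh = 0.0968 m.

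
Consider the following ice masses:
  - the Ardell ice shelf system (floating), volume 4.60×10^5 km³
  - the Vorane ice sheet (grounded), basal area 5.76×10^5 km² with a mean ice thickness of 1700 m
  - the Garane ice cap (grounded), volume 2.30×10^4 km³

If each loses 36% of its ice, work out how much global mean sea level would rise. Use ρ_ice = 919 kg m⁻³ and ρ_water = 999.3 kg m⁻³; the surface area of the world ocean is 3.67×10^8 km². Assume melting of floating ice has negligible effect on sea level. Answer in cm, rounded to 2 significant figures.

The Ardell ice shelf system is floating and already displaces its own weight of water, so its melt adds essentially nothing to sea level.
Vorane: ice volume = 5.76×10^5 km² × 1700 m = 9.792×10^5 km³; 0.36 × 9.792×10^5 × (919/999.3) = 3.242×10^5 km³ of water.
Garane: 0.36 × 2.30×10^4 km³ × (919/999.3) = 7615 km³ of water.
Total added water ≈ 3.318×10^14 m³ over 3.67×10^14 m² → Δh = 0.904 m = 90 cm.

≈ 90 cm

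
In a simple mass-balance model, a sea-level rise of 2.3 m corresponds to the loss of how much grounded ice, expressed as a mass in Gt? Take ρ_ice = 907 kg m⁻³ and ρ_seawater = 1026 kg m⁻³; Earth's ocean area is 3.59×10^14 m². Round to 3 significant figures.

Required water volume = Δh × A = 2.3 m × 3.59×10^14 m² = 8.257×10^14 m³.
ρ_w = 1026 kg m⁻³, so the mass of water = 8.257×10^14 m³ × 1026 kg m⁻³ = 8.472×10^17 kg = 8.47×10^5 Gt (and the same mass of ice, by conservation).

≈ 8.47×10^5 Gt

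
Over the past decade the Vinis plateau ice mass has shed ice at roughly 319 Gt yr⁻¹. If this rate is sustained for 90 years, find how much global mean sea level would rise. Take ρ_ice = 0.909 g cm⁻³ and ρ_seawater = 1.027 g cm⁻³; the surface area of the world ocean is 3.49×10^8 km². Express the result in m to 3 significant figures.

Total mass lost = 319 Gt/yr × 90 yr = 2.871×10^4 Gt = 2.871×10^16 kg.
ρ_w = 1.027 g cm⁻³ = 1027 kg m⁻³, so water volume = 2.871×10^16 / 1027 = 2.796×10^13 m³.
Δh = 2.796×10^13 / 3.49×10^14 = 0.0801 m.

≈ 0.0801 m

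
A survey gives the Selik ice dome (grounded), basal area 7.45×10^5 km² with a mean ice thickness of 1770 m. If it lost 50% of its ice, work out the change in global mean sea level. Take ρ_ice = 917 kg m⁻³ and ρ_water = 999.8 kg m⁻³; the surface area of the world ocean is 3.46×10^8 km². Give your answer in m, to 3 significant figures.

≈ 1.75 m

Selik: ice volume = 7.45×10^5 km² × 1770 m = 1.319×10^6 km³; 0.5 × 1.319×10^6 × (917/999.8) = 6.047×10^5 km³ of water.
Spread over 3.46×10^14 m² of ocean, Δh = 6.047×10^14 / 3.46×10^14 = 1.75 m.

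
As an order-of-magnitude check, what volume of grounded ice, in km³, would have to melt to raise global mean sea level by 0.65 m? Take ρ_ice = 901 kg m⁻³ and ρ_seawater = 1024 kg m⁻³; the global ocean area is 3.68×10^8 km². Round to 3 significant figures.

Required water volume = Δh × A = 0.65 m × 3.68×10^14 m² = 2.392×10^14 m³ = 2.392×10^5 km³.
Ice volume = water volume × ρ_w/ρ_ice = 2.392×10^5 × 1024/901 = 2.72×10^5 km³.

≈ 2.72×10^5 km³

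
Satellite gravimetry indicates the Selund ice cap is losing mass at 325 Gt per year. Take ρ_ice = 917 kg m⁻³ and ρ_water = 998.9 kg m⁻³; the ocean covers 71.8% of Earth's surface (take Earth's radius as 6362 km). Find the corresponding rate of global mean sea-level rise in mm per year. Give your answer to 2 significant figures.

ρ_w = 998.9 kg m⁻³. Annual water volume added = 325 Gt / ρ_w = 3.250×10^14 kg / 998.9 kg m⁻³ = 3.254×10^11 m³.
Δh per year = 3.254×10^11 / 3.65×10^14 = 8.91×10^-4 m = 0.89 mm.

≈ 0.89 mm/yr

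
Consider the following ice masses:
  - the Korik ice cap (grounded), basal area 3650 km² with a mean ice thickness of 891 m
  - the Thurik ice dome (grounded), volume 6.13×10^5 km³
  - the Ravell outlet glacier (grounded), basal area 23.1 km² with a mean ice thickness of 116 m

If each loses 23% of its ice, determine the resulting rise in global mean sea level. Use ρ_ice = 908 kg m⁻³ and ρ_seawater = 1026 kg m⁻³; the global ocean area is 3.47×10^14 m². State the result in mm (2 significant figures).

≈ 360 mm

Korik: ice volume = 3650 km² × 891 m = 3252 km³; 0.23 × 3252 × (908/1026) = 662.0 km³ of water.
Thurik: 0.23 × 6.13×10^5 km³ × (908/1026) = 1.248×10^5 km³ of water.
Ravell: ice volume = 23.1 km² × 116 m = 2.680 km³; 0.23 × 2.680 × (908/1026) = 0.5454 km³ of water.
Total added water ≈ 1.254×10^14 m³ over 3.47×10^14 m² → Δh = 0.361 m = 360 mm.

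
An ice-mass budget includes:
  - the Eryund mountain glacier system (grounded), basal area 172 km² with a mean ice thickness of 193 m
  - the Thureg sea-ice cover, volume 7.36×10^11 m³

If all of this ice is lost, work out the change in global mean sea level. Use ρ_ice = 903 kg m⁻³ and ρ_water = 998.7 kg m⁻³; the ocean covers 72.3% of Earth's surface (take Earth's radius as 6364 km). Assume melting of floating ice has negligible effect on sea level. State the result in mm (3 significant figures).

Eryund: ice volume = 172 km² × 193 m = 33.20 km³; 33.20 × (903/998.7) = 30.02 km³ of water.
The Thureg sea-ice cover is floating and already displaces its own weight of water, so its melt adds essentially nothing to sea level.
Total added water ≈ 3.002×10^10 m³ over 3.68×10^14 m² → Δh = 8.16×10^-5 m = 0.0816 mm.

≈ 0.0816 mm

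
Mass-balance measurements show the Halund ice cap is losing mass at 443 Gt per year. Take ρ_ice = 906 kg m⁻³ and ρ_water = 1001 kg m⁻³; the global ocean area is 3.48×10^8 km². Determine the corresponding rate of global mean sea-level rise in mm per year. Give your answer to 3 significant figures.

≈ 1.27 mm/yr

ρ_w = 1001 kg m⁻³. Annual water volume added = 443 Gt / ρ_w = 4.430×10^14 kg / 1001 kg m⁻³ = 4.426×10^11 m³.
Δh per year = 4.426×10^11 / 3.48×10^14 = 1.27×10^-3 m = 1.27 mm.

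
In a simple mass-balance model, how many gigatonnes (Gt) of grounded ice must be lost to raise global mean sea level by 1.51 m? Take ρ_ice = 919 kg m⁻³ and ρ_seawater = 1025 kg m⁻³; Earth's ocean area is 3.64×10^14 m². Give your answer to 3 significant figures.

≈ 5.63×10^5 Gt

Required water volume = Δh × A = 1.51 m × 3.64×10^14 m² = 5.496×10^14 m³.
ρ_w = 1025 kg m⁻³, so the mass of water = 5.496×10^14 m³ × 1025 kg m⁻³ = 5.634×10^17 kg = 5.63×10^5 Gt (and the same mass of ice, by conservation).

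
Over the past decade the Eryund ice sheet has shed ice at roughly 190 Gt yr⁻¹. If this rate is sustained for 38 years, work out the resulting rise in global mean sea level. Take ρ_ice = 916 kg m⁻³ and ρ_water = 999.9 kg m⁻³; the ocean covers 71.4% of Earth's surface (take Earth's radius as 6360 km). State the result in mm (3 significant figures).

Total mass lost = 190 Gt/yr × 38 yr = 7220 Gt = 7.220×10^15 kg.
ρ_w = 999.9 kg m⁻³, so water volume = 7.220×10^15 / 999.9 = 7.221×10^12 m³.
Δh = 7.221×10^12 / 3.63×10^14 = 0.0199 m = 19.9 mm.

≈ 19.9 mm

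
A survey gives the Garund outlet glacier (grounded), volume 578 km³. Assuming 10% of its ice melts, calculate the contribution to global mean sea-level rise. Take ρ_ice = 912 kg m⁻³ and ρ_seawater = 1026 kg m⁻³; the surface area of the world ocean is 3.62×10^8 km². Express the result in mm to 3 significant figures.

Garund: 0.1 × 578 km³ × (912/1026) = 51.38 km³ of water.
Spread over 3.62×10^14 m² of ocean, Δh = 5.138×10^10 / 3.62×10^14 = 1.42×10^-4 m = 0.142 mm.

≈ 0.142 mm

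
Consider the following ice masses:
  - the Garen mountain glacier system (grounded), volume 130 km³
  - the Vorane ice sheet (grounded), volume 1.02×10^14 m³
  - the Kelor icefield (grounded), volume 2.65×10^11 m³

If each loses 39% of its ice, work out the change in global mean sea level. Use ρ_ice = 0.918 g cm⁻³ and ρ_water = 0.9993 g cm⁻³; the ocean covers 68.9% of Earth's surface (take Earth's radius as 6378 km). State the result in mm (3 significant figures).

Garen: 0.39 × 130 km³ × (918/999.3) = 46.58 km³ of water.
Vorane: 0.39 × 1.02×10^14 m³ × (918/999.3) = 3.654×10^13 m³ of water.
Kelor: 0.39 × 2.65×10^11 m³ × (918/999.3) = 9.494×10^10 m³ of water.
Total added water ≈ 3.669×10^13 m³ over 3.52×10^14 m² → Δh = 0.104 m = 104 mm.

≈ 104 mm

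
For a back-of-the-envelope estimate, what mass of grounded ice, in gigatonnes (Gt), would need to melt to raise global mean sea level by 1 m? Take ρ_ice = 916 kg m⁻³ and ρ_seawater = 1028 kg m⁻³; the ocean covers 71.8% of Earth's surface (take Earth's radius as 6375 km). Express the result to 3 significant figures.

≈ 3.77×10^5 Gt

Required water volume = Δh × A = 1 m × 3.67×10^14 m² = 3.667×10^14 m³.
ρ_w = 1028 kg m⁻³, so the mass of water = 3.667×10^14 m³ × 1028 kg m⁻³ = 3.770×10^17 kg = 3.77×10^5 Gt (and the same mass of ice, by conservation).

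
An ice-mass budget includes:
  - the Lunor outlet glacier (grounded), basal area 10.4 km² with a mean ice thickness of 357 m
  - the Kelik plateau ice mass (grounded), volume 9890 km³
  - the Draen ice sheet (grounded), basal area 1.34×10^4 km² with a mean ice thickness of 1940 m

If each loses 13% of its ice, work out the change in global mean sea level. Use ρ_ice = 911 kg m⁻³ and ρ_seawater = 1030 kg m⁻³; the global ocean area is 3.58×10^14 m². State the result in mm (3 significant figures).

Lunor: ice volume = 10.4 km² × 357 m = 3.713 km³; 0.13 × 3.713 × (911/1030) = 0.4269 km³ of water.
Kelik: 0.13 × 9890 km³ × (911/1030) = 1137 km³ of water.
Draen: ice volume = 1.34×10^4 km² × 1940 m = 2.600×10^4 km³; 0.13 × 2.600×10^4 × (911/1030) = 2989 km³ of water.
Total added water ≈ 4.127×10^12 m³ over 3.58×10^14 m² → Δh = 0.0115 m = 11.5 mm.

≈ 11.5 mm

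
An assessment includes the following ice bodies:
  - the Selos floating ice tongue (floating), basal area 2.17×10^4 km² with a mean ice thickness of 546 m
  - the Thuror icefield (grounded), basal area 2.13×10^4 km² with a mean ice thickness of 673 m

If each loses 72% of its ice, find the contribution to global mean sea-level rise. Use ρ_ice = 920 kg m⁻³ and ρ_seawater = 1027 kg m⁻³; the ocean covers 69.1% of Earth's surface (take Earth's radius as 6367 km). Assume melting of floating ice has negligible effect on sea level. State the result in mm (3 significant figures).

The Selos floating ice tongue is floating and already displaces its own weight of water, so its melt adds essentially nothing to sea level.
Thuror: ice volume = 2.13×10^4 km² × 673 m = 1.433×10^4 km³; 0.72 × 1.433×10^4 × (920/1027) = 9246 km³ of water.
Total added water ≈ 9.246×10^12 m³ over 3.52×10^14 m² → Δh = 0.0263 m = 26.3 mm.

≈ 26.3 mm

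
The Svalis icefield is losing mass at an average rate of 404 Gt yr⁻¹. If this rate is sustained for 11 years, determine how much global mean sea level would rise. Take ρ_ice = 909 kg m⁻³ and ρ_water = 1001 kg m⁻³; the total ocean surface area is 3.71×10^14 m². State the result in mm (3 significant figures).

≈ 12.0 mm

Total mass lost = 404 Gt/yr × 11 yr = 4444 Gt = 4.444×10^15 kg.
ρ_w = 1001 kg m⁻³, so water volume = 4.444×10^15 / 1001 = 4.440×10^12 m³.
Δh = 4.440×10^12 / 3.71×10^14 = 0.0120 m = 12.0 mm.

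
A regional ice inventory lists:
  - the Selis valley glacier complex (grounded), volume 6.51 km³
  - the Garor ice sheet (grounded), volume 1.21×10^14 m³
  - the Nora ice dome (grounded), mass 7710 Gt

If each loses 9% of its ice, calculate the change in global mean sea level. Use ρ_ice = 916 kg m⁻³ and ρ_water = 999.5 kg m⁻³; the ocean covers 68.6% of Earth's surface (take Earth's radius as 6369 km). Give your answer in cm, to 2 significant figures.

Selis: 0.09 × 6.51 km³ × (916/999.5) = 0.5370 km³ of water.
Garor: 0.09 × 1.21×10^14 m³ × (916/999.5) = 9.980×10^12 m³ of water.
Nora: 0.09 × 7710 Gt = 6.939×10^14 kg; dividing by ρ_w = 999.5 kg m⁻³ gives 6.942×10^11 m³ of water.
Total added water ≈ 1.068×10^13 m³ over 3.50×10^14 m² → Δh = 0.0305 m = 3.1 cm.

≈ 3.1 cm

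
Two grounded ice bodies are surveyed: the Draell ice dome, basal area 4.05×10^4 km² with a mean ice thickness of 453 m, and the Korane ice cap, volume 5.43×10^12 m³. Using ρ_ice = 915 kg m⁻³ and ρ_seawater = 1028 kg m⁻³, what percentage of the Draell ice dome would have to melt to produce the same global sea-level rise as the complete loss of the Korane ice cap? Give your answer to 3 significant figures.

Equal sea-level rise means equal mass of meltwater, i.e. equal mass of ice lost.
Ice mass of Korane: 4.968×10^15 kg; ice mass of Draell: 1.679×10^16 kg.
Fraction required = 4.968×10^15 / 1.679×10^16 = 0.296 → 29.6 %.

≈ 29.6 %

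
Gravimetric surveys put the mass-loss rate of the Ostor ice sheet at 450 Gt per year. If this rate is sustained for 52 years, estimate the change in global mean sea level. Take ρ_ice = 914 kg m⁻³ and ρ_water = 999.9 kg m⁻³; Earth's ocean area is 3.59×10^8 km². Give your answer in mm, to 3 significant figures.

Total mass lost = 450 Gt/yr × 52 yr = 2.340×10^4 Gt = 2.340×10^16 kg.
ρ_w = 999.9 kg m⁻³, so water volume = 2.340×10^16 / 999.9 = 2.340×10^13 m³.
Δh = 2.340×10^13 / 3.59×10^14 = 0.0652 m = 65.2 mm.

≈ 65.2 mm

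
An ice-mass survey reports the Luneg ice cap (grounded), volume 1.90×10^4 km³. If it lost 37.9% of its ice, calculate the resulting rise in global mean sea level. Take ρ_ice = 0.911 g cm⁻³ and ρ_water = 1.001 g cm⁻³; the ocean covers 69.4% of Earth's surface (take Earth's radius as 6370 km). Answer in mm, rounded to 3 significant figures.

≈ 18.5 mm

Luneg: 0.379 × 1.90×10^4 km³ × (911/1001) = 6554 km³ of water.
Spread over 3.54×10^14 m² of ocean, Δh = 6.554×10^12 / 3.54×10^14 = 0.0185 m = 18.5 mm.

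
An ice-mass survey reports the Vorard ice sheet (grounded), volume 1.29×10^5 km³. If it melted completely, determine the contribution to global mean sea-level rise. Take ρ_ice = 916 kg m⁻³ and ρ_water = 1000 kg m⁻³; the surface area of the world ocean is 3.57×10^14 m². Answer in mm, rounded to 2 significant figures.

≈ 330 mm

Vorard: 1.29×10^5 km³ × (916/1000) = 1.182×10^5 km³ of water.
Spread over 3.57×10^14 m² of ocean, Δh = 1.182×10^14 / 3.57×10^14 = 0.331 m = 330 mm.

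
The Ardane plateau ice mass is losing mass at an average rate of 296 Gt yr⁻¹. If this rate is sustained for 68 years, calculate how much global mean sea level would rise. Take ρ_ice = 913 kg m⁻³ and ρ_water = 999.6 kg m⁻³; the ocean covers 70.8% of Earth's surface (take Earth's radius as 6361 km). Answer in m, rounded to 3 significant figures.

≈ 0.0559 m

Total mass lost = 296 Gt/yr × 68 yr = 2.013×10^4 Gt = 2.013×10^16 kg.
ρ_w = 999.6 kg m⁻³, so water volume = 2.013×10^16 / 999.6 = 2.014×10^13 m³.
Δh = 2.014×10^13 / 3.60×10^14 = 0.0559 m.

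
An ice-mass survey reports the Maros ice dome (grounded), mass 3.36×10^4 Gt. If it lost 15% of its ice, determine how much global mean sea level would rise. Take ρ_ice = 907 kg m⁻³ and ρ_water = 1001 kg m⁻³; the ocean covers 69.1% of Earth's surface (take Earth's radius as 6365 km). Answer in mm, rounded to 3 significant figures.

Maros: 0.15 × 3.36×10^4 Gt = 5.040×10^15 kg; dividing by ρ_w = 1001 kg m⁻³ gives 5.035×10^12 m³ of water.
Spread over 3.52×10^14 m² of ocean, Δh = 5.035×10^12 / 3.52×10^14 = 0.0143 m = 14.3 mm.

≈ 14.3 mm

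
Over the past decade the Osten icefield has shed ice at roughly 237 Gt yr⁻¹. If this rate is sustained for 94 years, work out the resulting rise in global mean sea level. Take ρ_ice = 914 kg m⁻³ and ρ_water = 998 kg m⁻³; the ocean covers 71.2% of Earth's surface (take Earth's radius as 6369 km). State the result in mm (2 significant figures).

≈ 62 mm

Total mass lost = 237 Gt/yr × 94 yr = 2.228×10^4 Gt = 2.228×10^16 kg.
ρ_w = 998 kg m⁻³, so water volume = 2.228×10^16 / 998 = 2.232×10^13 m³.
Δh = 2.232×10^13 / 3.63×10^14 = 0.0615 m = 62 mm.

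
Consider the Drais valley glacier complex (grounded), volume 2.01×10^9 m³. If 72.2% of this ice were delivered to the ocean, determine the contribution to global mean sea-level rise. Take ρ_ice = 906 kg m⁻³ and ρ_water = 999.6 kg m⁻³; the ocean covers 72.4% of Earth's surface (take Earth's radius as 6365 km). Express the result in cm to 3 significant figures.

Drais: 0.722 × 2.01×10^9 m³ × (906/999.6) = 1.315×10^9 m³ of water.
Spread over 3.69×10^14 m² of ocean, Δh = 1.315×10^9 / 3.69×10^14 = 3.57×10^-6 m = 3.57×10^-4 cm.

≈ 3.57×10^-4 cm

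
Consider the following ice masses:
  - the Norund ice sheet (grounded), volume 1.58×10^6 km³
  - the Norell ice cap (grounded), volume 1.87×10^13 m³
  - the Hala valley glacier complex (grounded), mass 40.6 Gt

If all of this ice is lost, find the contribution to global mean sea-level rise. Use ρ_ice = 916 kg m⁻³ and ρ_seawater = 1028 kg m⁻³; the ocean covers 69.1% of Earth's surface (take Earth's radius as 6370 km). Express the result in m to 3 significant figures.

≈ 4.04 m

Norund: 1.58×10^6 km³ × (916/1028) = 1.408×10^6 km³ of water.
Norell: 1.87×10^13 m³ × (916/1028) = 1.666×10^13 m³ of water.
Hala: 40.6 Gt = 4.060×10^13 kg; dividing by ρ_w = 1028 kg m⁻³ gives 3.949×10^10 m³ of water.
Total added water ≈ 1.425×10^15 m³ over 3.52×10^14 m² → Δh = 4.04 m.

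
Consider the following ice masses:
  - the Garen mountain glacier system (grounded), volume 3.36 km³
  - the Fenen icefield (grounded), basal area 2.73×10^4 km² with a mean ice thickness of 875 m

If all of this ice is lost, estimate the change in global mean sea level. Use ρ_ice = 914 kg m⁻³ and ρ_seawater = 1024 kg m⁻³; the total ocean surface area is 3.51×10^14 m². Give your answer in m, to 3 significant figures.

≈ 0.0608 m

Garen: 3.36 km³ × (914/1024) = 2.999 km³ of water.
Fenen: ice volume = 2.73×10^4 km² × 875 m = 2.389×10^4 km³; 2.389×10^4 × (914/1024) = 2.132×10^4 km³ of water.
Total added water ≈ 2.132×10^13 m³ over 3.51×10^14 m² → Δh = 0.0608 m.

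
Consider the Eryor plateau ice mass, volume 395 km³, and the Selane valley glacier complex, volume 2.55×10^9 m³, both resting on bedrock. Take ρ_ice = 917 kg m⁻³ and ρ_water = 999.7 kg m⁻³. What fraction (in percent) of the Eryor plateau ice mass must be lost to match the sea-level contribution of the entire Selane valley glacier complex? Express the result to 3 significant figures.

≈ 0.646 %

Equal sea-level rise means equal mass of meltwater, i.e. equal mass of ice lost.
Ice mass of Selane: 2.338×10^12 kg; ice mass of Eryor: 3.622×10^14 kg.
Fraction required = 2.338×10^12 / 3.622×10^14 = 6.46×10^-3 → 0.646 %.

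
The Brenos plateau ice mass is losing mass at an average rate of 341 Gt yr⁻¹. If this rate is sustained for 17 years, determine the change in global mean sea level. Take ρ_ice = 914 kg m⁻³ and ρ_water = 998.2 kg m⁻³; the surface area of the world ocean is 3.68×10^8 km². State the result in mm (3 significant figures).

Total mass lost = 341 Gt/yr × 17 yr = 5797 Gt = 5.797×10^15 kg.
ρ_w = 998.2 kg m⁻³, so water volume = 5.797×10^15 / 998.2 = 5.807×10^12 m³.
Δh = 5.807×10^12 / 3.68×10^14 = 0.0158 m = 15.8 mm.

≈ 15.8 mm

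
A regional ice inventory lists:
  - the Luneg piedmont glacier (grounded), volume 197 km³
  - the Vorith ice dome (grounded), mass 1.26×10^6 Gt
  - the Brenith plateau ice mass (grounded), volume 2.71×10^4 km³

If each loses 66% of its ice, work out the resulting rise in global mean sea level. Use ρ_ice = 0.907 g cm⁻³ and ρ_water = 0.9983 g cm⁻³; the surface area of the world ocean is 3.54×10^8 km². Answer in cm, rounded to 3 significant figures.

≈ 240 cm

Luneg: 0.66 × 197 km³ × (907/998.3) = 118.1 km³ of water.
Vorith: 0.66 × 1.26×10^6 Gt = 8.316×10^17 kg; dividing by ρ_w = 0.9983 g cm⁻³ = 998.3 kg m⁻³ gives 8.330×10^14 m³ of water.
Brenith: 0.66 × 2.71×10^4 km³ × (907/998.3) = 1.625×10^4 km³ of water.
Total added water ≈ 8.494×10^14 m³ over 3.54×10^14 m² → Δh = 2.40 m = 240 cm.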